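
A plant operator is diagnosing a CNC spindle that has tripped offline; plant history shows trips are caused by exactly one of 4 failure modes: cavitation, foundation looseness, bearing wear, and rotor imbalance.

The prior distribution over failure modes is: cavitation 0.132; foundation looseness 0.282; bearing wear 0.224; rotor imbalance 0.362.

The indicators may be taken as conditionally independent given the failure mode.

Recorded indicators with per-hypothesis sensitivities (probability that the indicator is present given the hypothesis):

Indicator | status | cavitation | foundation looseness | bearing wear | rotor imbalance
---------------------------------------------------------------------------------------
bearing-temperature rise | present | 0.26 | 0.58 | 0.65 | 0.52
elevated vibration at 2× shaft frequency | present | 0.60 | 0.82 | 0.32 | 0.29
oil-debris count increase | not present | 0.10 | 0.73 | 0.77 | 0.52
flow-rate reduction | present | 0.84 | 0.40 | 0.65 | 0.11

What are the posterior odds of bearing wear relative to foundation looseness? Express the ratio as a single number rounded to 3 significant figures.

Unnormalized posterior weight (prior times the indicator likelihoods) for each of the two hypotheses (using 1 − P(present | H) for each absent indicator):
  bearing wear: 0.224 × 0.65 × 0.32 × (1 − 0.77) × 0.65 = 0.0069655
  foundation looseness: 0.282 × 0.58 × 0.82 × (1 − 0.73) × 0.40 = 0.014485
Odds(bearing wear : foundation looseness) = 0.0069655 / 0.014485 ≈ 0.481.

0.481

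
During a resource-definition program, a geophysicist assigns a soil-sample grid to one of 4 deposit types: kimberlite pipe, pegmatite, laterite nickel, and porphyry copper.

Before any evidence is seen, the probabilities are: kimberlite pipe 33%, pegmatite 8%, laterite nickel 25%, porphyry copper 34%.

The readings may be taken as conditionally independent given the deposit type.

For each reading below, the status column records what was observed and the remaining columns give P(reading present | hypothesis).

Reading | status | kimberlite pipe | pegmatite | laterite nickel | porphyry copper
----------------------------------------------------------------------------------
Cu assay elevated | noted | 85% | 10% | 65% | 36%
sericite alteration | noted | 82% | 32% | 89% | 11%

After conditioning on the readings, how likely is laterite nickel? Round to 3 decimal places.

0.370

By Bayes' rule with conditional independence, the unnormalized weight for each hypothesis is prior × ∏ likelihoods:
  kimberlite pipe: 0.33 × 0.85 × 0.82 = 0.23001
  pegmatite: 0.08 × 0.10 × 0.32 = 0.00256
  laterite nickel: 0.25 × 0.65 × 0.89 = 0.14463
  porphyry copper: 0.34 × 0.36 × 0.11 = 0.013464
The unnormalized weights sum to 0.39066.
P(laterite nickel | evidence) = 0.14463 / 0.39066 ≈ 0.370.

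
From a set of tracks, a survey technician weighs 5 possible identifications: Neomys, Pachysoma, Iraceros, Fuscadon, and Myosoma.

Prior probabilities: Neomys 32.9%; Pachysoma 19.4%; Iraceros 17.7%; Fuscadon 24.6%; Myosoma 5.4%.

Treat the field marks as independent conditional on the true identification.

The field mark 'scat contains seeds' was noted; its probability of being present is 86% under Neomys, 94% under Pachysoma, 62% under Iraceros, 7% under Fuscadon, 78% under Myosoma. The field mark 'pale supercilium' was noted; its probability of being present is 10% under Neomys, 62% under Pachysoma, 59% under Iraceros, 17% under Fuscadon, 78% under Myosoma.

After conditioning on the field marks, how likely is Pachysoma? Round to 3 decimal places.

0.467

Multiply each prior by the joint likelihood of the field mark pattern:
  Neomys: 0.329 × 0.86 × 0.10 = 0.028294
  Pachysoma: 0.194 × 0.94 × 0.62 = 0.11306
  Iraceros: 0.177 × 0.62 × 0.59 = 0.064747
  Fuscadon: 0.246 × 0.07 × 0.17 = 0.0029274
  Myosoma: 0.054 × 0.78 × 0.78 = 0.032854
Normalizing constant Z = 0.028294 + 0.11306 + 0.064747 + 0.0029274 + 0.032854 = 0.24188.
P(Pachysoma | evidence) = 0.11306 / 0.24188 ≈ 0.467.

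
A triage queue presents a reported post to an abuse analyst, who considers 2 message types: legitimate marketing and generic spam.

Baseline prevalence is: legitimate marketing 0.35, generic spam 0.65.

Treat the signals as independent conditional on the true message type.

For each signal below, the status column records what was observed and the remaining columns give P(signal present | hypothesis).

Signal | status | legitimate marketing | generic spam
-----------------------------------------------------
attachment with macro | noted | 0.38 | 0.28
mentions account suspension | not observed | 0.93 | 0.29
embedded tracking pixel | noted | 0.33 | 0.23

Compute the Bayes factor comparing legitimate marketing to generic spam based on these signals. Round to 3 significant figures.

0.192

Take the product of per-signal likelihoods under each hypothesis (using 1 − P(present | H) for each absent signal), then divide.
  legitimate marketing: 0.38 × (1 − 0.93) × 0.33 = 0.008778
  generic spam: 0.28 × (1 − 0.29) × 0.23 = 0.045724
Bayes factor = 0.008778 / 0.045724 ≈ 0.192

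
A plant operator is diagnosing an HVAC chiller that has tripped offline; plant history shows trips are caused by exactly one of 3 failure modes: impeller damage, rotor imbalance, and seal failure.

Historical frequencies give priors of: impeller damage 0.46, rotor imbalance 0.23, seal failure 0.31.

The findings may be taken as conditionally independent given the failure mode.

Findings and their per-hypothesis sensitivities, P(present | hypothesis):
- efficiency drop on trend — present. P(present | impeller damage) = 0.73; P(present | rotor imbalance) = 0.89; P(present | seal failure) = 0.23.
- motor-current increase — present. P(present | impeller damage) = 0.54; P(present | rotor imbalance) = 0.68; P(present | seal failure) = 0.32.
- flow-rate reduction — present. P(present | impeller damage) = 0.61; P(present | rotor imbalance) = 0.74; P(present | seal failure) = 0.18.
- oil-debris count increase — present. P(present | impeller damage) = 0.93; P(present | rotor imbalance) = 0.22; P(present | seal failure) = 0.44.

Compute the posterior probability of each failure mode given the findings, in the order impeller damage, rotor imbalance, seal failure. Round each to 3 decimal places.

0.808, 0.178, 0.014

Multiply each prior by the joint likelihood of the evidence pattern:
  impeller damage: 0.46 × 0.73 × 0.54 × 0.61 × 0.93 = 0.10287
  rotor imbalance: 0.23 × 0.89 × 0.68 × 0.74 × 0.22 = 0.022661
  seal failure: 0.31 × 0.23 × 0.32 × 0.18 × 0.44 = 0.001807
Normalizing constant Z = 0.10287 + 0.022661 + 0.001807 = 0.12734.
P(impeller damage | evidence) = 0.10287 / 0.12734 ≈ 0.808
P(rotor imbalance | evidence) = 0.022661 / 0.12734 ≈ 0.178
P(seal failure | evidence) = 0.001807 / 0.12734 ≈ 0.014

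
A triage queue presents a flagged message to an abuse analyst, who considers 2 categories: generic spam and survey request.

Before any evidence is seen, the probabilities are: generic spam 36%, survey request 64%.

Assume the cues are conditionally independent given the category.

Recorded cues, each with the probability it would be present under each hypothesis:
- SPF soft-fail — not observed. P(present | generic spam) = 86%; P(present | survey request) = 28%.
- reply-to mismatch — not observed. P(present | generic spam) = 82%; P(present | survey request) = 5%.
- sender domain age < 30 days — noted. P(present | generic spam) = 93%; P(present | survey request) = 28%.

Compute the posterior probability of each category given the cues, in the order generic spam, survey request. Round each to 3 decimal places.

0.064, 0.936

For each hypothesis, the unnormalized posterior weight is prior × product of the cue likelihoods (using 1 − P(present | H) for each absent cue):
  generic spam: 0.36 × (1 − 0.86) × (1 − 0.82) × 0.93 = 0.008437
  survey request: 0.64 × (1 − 0.28) × (1 − 0.05) × 0.28 = 0.12257
Normalizing constant Z = 0.008437 + 0.12257 = 0.13101.
P(generic spam | evidence) = 0.008437 / 0.13101 ≈ 0.064
P(survey request | evidence) = 0.12257 / 0.13101 ≈ 0.936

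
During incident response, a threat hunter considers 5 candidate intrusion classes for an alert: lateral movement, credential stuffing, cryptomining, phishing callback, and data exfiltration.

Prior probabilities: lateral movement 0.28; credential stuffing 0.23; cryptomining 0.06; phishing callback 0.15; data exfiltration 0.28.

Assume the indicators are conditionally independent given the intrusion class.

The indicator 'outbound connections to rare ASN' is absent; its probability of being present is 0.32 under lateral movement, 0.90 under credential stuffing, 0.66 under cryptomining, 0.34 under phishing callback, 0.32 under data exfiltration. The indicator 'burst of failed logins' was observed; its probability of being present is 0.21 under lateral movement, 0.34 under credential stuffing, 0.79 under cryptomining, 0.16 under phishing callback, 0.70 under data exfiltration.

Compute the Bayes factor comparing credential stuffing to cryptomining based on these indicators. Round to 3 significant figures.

0.127

The Bayes factor is the ratio of the joint likelihoods of the indicator pattern under the two hypotheses (using 1 − P(present | H) for each absent indicator).
  credential stuffing: (1 − 0.90) × 0.34 = 0.034
  cryptomining: (1 − 0.66) × 0.79 = 0.2686
Bayes factor = 0.034 / 0.2686 ≈ 0.127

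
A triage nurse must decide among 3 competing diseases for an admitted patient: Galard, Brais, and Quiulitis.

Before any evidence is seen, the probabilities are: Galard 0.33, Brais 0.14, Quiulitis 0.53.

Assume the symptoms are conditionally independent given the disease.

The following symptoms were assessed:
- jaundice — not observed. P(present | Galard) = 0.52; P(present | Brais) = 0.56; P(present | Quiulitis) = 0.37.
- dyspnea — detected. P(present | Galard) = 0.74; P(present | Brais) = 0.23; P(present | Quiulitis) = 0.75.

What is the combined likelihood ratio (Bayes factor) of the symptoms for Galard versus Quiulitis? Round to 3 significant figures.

0.752

Joint likelihood of the symptom pattern under each hypothesis (using 1 − P(present | H) for each absent symptom):
  Galard: (1 − 0.52) × 0.74 = 0.3552
  Quiulitis: (1 − 0.37) × 0.75 = 0.4725
Bayes factor = 0.3552 / 0.4725 ≈ 0.752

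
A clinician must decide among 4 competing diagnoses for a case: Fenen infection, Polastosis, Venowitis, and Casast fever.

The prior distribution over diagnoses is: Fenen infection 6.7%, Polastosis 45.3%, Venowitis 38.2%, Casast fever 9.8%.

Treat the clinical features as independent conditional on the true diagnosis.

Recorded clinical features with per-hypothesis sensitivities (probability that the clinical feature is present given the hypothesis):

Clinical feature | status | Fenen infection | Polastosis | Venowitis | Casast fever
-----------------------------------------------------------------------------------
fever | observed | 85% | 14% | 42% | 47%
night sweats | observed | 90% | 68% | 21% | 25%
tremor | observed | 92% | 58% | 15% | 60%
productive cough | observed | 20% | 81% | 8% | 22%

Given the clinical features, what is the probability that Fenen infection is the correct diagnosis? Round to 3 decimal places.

By Bayes' rule with conditional independence, the unnormalized weight for each hypothesis is prior × ∏ likelihoods:
  Fenen infection: 0.067 × 0.85 × 0.90 × 0.92 × 0.20 = 0.0094309
  Polastosis: 0.453 × 0.14 × 0.68 × 0.58 × 0.81 = 0.02026
  Venowitis: 0.382 × 0.42 × 0.21 × 0.15 × 0.08 = 0.00040431
  Casast fever: 0.098 × 0.47 × 0.25 × 0.60 × 0.22 = 0.00152
Marginal likelihood of the evidence = 0.031616.
P(Fenen infection | evidence) = 0.0094309 / 0.031616 ≈ 0.298.

0.298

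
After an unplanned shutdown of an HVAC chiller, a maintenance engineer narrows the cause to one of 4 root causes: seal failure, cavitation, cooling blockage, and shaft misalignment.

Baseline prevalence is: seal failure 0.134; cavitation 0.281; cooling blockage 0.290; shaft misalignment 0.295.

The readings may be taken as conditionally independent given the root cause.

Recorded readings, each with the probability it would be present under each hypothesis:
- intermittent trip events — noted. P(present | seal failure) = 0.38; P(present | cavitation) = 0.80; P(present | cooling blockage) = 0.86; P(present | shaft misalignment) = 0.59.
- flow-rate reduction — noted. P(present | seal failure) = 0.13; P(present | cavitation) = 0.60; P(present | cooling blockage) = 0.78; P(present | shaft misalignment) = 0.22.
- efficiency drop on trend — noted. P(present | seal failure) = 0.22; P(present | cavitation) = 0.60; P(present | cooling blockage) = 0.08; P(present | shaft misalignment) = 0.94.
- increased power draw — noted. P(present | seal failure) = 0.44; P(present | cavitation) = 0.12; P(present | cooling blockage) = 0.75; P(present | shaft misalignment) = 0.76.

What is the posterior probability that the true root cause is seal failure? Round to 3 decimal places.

0.013

By Bayes' rule with conditional independence, the unnormalized weight for each hypothesis is prior × ∏ likelihoods:
  seal failure: 0.134 × 0.38 × 0.13 × 0.22 × 0.44 = 0.00064078
  cavitation: 0.281 × 0.80 × 0.60 × 0.60 × 0.12 = 0.0097114
  cooling blockage: 0.290 × 0.86 × 0.78 × 0.08 × 0.75 = 0.011672
  shaft misalignment: 0.295 × 0.59 × 0.22 × 0.94 × 0.76 = 0.027355
Normalizing constant Z = 0.00064078 + 0.0097114 + 0.011672 + 0.027355 = 0.049379.
P(seal failure | evidence) = 0.00064078 / 0.049379 ≈ 0.013.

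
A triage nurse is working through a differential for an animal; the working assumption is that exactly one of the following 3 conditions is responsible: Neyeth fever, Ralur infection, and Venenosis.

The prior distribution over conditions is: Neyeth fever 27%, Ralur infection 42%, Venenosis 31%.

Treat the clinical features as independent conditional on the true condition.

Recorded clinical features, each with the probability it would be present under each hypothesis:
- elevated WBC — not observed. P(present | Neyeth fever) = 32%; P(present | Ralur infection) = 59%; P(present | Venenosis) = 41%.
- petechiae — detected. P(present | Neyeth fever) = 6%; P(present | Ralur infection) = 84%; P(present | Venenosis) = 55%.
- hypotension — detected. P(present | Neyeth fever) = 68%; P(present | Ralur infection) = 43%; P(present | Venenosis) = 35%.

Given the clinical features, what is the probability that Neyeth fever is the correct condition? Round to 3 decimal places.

0.071

For each hypothesis, the unnormalized posterior weight is prior × product of the clinical feature likelihoods (using 1 − P(present | H) for each absent clinical feature):
  Neyeth fever: 0.27 × (1 − 0.32) × 0.06 × 0.68 = 0.0074909
  Ralur infection: 0.42 × (1 − 0.59) × 0.84 × 0.43 = 0.062199
  Venenosis: 0.31 × (1 − 0.41) × 0.55 × 0.35 = 0.035208
Normalizing constant Z = 0.0074909 + 0.062199 + 0.035208 = 0.1049.
P(Neyeth fever | evidence) = 0.0074909 / 0.1049 ≈ 0.071.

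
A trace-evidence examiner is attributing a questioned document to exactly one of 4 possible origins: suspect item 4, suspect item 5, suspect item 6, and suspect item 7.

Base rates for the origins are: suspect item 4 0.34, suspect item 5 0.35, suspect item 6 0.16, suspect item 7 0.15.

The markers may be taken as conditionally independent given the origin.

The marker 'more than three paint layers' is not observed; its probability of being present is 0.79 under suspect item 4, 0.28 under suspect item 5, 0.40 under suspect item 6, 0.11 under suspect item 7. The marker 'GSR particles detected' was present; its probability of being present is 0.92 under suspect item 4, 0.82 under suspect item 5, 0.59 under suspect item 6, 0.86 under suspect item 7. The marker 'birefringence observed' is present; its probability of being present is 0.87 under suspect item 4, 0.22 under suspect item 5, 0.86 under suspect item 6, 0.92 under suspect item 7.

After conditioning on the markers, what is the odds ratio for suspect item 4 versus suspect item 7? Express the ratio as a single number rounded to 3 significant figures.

0.541

Posterior odds equal prior odds times the likelihood ratio; only the two competing hypotheses matter (using 1 − P(present | H) for each absent marker).
  suspect item 4: 0.34 × (1 − 0.79) × 0.92 × 0.87 = 0.057149
  suspect item 7: 0.15 × (1 − 0.11) × 0.86 × 0.92 = 0.10563
Odds(suspect item 4 : suspect item 7) = 0.057149 / 0.10563 ≈ 0.541.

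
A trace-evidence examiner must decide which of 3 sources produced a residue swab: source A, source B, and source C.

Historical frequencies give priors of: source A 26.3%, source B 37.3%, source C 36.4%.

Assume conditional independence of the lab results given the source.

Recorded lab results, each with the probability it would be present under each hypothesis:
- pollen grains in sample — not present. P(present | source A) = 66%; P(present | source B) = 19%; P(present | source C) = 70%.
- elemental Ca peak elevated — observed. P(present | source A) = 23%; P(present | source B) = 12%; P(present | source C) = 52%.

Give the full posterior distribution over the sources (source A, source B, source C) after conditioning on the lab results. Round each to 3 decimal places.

0.181, 0.319, 0.500

By Bayes' rule with conditional independence, the unnormalized weight for each hypothesis is prior × ∏ likelihoods (using 1 − P(present | H) for each absent lab result):
  source A: 0.263 × (1 − 0.66) × 0.23 = 0.020567
  source B: 0.373 × (1 − 0.19) × 0.12 = 0.036256
  source C: 0.364 × (1 − 0.70) × 0.52 = 0.056784
Normalizing constant Z = 0.020567 + 0.036256 + 0.056784 = 0.11361.
P(source A | evidence) = 0.020567 / 0.11361 ≈ 0.181
P(source B | evidence) = 0.036256 / 0.11361 ≈ 0.319
P(source C | evidence) = 0.056784 / 0.11361 ≈ 0.500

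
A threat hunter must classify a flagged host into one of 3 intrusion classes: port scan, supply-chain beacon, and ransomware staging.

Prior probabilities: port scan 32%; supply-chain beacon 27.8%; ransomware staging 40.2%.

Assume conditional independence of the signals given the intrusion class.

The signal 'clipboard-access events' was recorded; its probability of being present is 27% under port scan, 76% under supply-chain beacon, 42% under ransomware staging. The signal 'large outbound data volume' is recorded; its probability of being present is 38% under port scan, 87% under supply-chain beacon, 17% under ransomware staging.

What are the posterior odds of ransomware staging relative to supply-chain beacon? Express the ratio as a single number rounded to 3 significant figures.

Unnormalized posterior weight (prior times the signal likelihoods) for each of the two hypotheses:
  ransomware staging: 0.402 × 0.42 × 0.17 = 0.028703
  supply-chain beacon: 0.278 × 0.76 × 0.87 = 0.18381
Posterior odds = 0.028703 / 0.18381 ≈ 0.156.

0.156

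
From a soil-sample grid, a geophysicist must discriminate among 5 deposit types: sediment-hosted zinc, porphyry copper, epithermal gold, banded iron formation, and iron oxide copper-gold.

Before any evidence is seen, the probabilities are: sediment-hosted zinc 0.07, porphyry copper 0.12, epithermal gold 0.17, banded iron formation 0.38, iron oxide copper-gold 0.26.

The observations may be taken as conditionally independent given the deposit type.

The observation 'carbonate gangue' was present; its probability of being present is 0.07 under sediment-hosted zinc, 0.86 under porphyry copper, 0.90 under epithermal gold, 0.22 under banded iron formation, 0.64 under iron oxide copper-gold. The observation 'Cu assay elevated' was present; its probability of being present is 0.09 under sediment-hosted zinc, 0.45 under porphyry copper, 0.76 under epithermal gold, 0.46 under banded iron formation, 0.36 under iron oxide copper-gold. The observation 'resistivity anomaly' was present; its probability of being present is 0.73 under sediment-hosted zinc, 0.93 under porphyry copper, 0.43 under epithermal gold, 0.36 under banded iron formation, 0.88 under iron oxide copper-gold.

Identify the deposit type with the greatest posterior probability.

By Bayes' rule with conditional independence, the unnormalized weight for each hypothesis is prior × ∏ likelihoods:
  sediment-hosted zinc: 0.07 × 0.07 × 0.09 × 0.73 = 0.00032193
  porphyry copper: 0.12 × 0.86 × 0.45 × 0.93 = 0.043189
  epithermal gold: 0.17 × 0.90 × 0.76 × 0.43 = 0.05
  banded iron formation: 0.38 × 0.22 × 0.46 × 0.36 = 0.013844
  iron oxide copper-gold: 0.26 × 0.64 × 0.36 × 0.88 = 0.052716
Marginal likelihood of the evidence = 0.16007.
P(sediment-hosted zinc | evidence) ≈ 0.00032193 / 0.16007 ≈ 0.002
P(porphyry copper | evidence) ≈ 0.043189 / 0.16007 ≈ 0.270
P(epithermal gold | evidence) ≈ 0.05 / 0.16007 ≈ 0.312
P(banded iron formation | evidence) ≈ 0.013844 / 0.16007 ≈ 0.086
P(iron oxide copper-gold | evidence) ≈ 0.052716 / 0.16007 ≈ 0.329
The largest is 0.329, so iron oxide copper-gold is most probable.

iron oxide copper-gold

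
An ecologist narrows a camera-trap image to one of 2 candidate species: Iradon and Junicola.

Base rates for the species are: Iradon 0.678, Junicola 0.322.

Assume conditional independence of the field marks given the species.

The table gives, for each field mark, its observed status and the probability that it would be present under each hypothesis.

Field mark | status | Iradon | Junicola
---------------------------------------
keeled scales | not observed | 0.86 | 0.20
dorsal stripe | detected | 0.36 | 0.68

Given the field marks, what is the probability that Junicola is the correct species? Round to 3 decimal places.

By Bayes' rule with conditional independence, the unnormalized weight for each hypothesis is prior × ∏ likelihoods (using 1 − P(present | H) for each absent field mark):
  Iradon: 0.678 × (1 − 0.86) × 0.36 = 0.034171
  Junicola: 0.322 × (1 − 0.20) × 0.68 = 0.17517
The unnormalized weights sum to 0.20934.
P(Junicola | evidence) = 0.17517 / 0.20934 ≈ 0.837.

0.837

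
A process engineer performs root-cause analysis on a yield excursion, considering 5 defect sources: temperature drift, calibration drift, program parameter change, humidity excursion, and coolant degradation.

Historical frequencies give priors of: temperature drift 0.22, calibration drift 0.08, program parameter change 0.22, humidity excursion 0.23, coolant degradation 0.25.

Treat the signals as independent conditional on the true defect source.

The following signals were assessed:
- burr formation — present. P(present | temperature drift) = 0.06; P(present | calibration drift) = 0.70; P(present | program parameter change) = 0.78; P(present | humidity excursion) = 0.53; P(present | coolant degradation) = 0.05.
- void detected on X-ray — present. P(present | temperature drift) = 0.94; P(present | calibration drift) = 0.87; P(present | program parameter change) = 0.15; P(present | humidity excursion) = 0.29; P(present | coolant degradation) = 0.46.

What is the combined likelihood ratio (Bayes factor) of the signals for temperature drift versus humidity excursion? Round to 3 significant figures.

0.367

Joint likelihood of the signal pattern under each hypothesis:
  temperature drift: 0.06 × 0.94 = 0.0564
  humidity excursion: 0.53 × 0.29 = 0.1537
Bayes factor = 0.0564 / 0.1537 ≈ 0.367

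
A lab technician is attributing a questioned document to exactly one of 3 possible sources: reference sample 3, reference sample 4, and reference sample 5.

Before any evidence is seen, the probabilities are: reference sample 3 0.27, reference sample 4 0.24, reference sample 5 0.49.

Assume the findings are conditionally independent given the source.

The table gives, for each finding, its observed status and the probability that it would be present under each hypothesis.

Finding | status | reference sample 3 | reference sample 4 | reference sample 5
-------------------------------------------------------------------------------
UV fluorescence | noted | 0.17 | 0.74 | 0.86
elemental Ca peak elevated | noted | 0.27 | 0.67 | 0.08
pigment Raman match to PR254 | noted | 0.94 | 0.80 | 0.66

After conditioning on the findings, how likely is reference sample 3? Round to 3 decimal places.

0.090

By Bayes' rule with conditional independence, the unnormalized weight for each hypothesis is prior × ∏ likelihoods:
  reference sample 3: 0.27 × 0.17 × 0.27 × 0.94 = 0.011649
  reference sample 4: 0.24 × 0.74 × 0.67 × 0.80 = 0.095194
  reference sample 5: 0.49 × 0.86 × 0.08 × 0.66 = 0.02225
Normalizing constant Z = 0.011649 + 0.095194 + 0.02225 = 0.12909.
P(reference sample 3 | evidence) = 0.011649 / 0.12909 ≈ 0.090.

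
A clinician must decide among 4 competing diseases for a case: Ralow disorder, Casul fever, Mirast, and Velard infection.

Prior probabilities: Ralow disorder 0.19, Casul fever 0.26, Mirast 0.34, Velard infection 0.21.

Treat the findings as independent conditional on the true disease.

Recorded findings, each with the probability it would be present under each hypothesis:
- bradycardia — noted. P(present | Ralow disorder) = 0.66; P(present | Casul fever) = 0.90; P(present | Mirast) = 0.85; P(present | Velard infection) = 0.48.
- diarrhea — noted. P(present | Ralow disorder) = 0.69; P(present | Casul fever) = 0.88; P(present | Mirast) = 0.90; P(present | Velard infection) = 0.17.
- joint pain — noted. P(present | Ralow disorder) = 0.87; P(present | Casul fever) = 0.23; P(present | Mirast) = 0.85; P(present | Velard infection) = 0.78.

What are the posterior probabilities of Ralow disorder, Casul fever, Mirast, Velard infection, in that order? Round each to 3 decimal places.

By Bayes' rule with conditional independence, the unnormalized weight for each hypothesis is prior × ∏ likelihoods:
  Ralow disorder: 0.19 × 0.66 × 0.69 × 0.87 = 0.075278
  Casul fever: 0.26 × 0.90 × 0.88 × 0.23 = 0.047362
  Mirast: 0.34 × 0.85 × 0.90 × 0.85 = 0.22109
  Velard infection: 0.21 × 0.48 × 0.17 × 0.78 = 0.013366
Normalizing constant Z = 0.075278 + 0.047362 + 0.22109 + 0.013366 = 0.35709.
P(Ralow disorder | evidence) = 0.075278 / 0.35709 ≈ 0.211
P(Casul fever | evidence) = 0.047362 / 0.35709 ≈ 0.133
P(Mirast | evidence) = 0.22109 / 0.35709 ≈ 0.619
P(Velard infection | evidence) = 0.013366 / 0.35709 ≈ 0.037

0.211, 0.133, 0.619, 0.037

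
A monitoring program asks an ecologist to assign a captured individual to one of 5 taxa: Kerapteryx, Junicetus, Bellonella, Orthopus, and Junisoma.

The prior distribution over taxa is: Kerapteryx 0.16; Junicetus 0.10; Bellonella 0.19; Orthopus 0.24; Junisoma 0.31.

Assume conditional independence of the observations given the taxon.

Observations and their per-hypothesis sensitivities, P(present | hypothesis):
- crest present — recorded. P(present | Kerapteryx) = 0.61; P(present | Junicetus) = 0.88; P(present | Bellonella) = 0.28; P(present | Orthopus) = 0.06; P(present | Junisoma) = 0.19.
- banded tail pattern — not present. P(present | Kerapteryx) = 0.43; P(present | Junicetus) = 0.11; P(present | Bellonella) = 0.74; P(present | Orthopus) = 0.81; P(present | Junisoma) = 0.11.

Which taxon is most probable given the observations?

Multiply each prior by the joint likelihood of the evidence pattern (using 1 − P(present | H) for each absent observation):
  Kerapteryx: 0.16 × 0.61 × (1 − 0.43) = 0.055632
  Junicetus: 0.10 × 0.88 × (1 − 0.11) = 0.07832
  Bellonella: 0.19 × 0.28 × (1 − 0.74) = 0.013832
  Orthopus: 0.24 × 0.06 × (1 − 0.81) = 0.002736
  Junisoma: 0.31 × 0.19 × (1 − 0.11) = 0.052421
The unnormalized weights sum to 0.20294.
P(Kerapteryx | evidence) ≈ 0.055632 / 0.20294 ≈ 0.274
P(Junicetus | evidence) ≈ 0.07832 / 0.20294 ≈ 0.386
P(Bellonella | evidence) ≈ 0.013832 / 0.20294 ≈ 0.068
P(Orthopus | evidence) ≈ 0.002736 / 0.20294 ≈ 0.013
P(Junisoma | evidence) ≈ 0.052421 / 0.20294 ≈ 0.258
The largest is 0.386, so Junicetus is most probable.

Junicetus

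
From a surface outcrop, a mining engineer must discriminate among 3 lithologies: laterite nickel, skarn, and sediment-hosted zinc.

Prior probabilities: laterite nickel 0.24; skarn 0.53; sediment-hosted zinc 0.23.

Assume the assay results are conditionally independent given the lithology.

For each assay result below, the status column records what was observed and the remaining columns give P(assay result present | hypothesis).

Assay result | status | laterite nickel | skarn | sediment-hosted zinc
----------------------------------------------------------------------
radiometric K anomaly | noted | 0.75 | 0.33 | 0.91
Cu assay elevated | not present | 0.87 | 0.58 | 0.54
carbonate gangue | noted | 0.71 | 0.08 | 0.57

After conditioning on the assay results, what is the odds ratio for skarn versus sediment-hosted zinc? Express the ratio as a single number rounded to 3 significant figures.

0.107

Posterior odds equal prior odds times the likelihood ratio; only the two competing hypotheses matter (using 1 − P(present | H) for each absent assay result).
  skarn: 0.53 × 0.33 × (1 − 0.58) × 0.08 = 0.0058766
  sediment-hosted zinc: 0.23 × 0.91 × (1 − 0.54) × 0.57 = 0.054878
Odds(skarn : sediment-hosted zinc) = 0.0058766 / 0.054878 ≈ 0.107.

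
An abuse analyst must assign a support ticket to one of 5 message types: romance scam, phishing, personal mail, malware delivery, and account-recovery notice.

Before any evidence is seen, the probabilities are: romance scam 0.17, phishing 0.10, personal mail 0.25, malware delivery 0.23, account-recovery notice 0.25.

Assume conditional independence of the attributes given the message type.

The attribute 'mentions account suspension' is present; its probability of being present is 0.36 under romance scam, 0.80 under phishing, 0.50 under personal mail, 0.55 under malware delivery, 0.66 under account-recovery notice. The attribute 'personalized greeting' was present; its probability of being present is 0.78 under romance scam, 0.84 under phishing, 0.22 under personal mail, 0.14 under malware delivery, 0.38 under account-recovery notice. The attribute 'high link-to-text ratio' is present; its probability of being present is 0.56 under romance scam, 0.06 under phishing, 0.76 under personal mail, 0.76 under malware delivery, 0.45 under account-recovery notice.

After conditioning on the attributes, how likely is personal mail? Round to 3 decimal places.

0.224

For each hypothesis, the unnormalized posterior weight is prior × product of the attribute likelihoods:
  romance scam: 0.17 × 0.36 × 0.78 × 0.56 = 0.026732
  phishing: 0.10 × 0.80 × 0.84 × 0.06 = 0.004032
  personal mail: 0.25 × 0.50 × 0.22 × 0.76 = 0.0209
  malware delivery: 0.23 × 0.55 × 0.14 × 0.76 = 0.01346
  account-recovery notice: 0.25 × 0.66 × 0.38 × 0.45 = 0.028215
The unnormalized weights sum to 0.093339.
P(personal mail | evidence) = 0.0209 / 0.093339 ≈ 0.224.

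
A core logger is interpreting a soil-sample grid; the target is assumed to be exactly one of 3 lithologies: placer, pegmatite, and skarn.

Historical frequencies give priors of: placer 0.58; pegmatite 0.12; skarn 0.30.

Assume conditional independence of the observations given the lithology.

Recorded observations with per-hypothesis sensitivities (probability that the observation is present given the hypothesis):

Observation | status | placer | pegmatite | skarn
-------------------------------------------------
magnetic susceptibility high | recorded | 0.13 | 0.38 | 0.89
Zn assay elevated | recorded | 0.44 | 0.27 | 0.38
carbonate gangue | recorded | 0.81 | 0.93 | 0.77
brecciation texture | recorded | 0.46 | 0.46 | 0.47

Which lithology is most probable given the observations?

skarn

For each hypothesis, the unnormalized posterior weight is prior × product of the observation likelihoods:
  placer: 0.58 × 0.13 × 0.44 × 0.81 × 0.46 = 0.012361
  pegmatite: 0.12 × 0.38 × 0.27 × 0.93 × 0.46 = 0.0052671
  skarn: 0.30 × 0.89 × 0.38 × 0.77 × 0.47 = 0.036718
Marginal likelihood of the evidence = 0.054347.
P(placer | evidence) ≈ 0.012361 / 0.054347 ≈ 0.227
P(pegmatite | evidence) ≈ 0.0052671 / 0.054347 ≈ 0.097
P(skarn | evidence) ≈ 0.036718 / 0.054347 ≈ 0.676
The largest is 0.676, so skarn is most probable.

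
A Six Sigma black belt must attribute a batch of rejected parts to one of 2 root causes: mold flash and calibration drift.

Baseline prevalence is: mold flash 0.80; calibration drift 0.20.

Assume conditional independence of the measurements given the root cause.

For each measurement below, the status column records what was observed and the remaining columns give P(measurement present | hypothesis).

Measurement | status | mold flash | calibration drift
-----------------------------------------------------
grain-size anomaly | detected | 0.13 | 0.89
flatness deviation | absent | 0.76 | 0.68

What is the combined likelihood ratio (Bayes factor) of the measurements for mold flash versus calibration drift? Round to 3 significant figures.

0.110

The Bayes factor is the ratio of the joint likelihoods of the measurement pattern under the two hypotheses (using 1 − P(present | H) for each absent measurement).
  mold flash: 0.13 × (1 − 0.76) = 0.0312
  calibration drift: 0.89 × (1 − 0.68) = 0.2848
Bayes factor = 0.0312 / 0.2848 ≈ 0.110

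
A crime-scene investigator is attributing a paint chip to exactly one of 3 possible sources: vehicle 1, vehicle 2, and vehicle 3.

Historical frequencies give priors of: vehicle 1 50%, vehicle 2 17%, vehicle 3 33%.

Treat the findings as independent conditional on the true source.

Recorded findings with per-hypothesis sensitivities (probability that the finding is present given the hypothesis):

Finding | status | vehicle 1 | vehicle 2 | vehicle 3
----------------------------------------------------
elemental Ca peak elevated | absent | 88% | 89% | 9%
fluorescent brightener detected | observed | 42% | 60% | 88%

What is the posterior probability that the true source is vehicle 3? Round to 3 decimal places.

0.879

Multiply each prior by the joint likelihood of the evidence pattern (using 1 − P(present | H) for each absent finding):
  vehicle 1: 0.50 × (1 − 0.88) × 0.42 = 0.0252
  vehicle 2: 0.17 × (1 − 0.89) × 0.60 = 0.01122
  vehicle 3: 0.33 × (1 − 0.09) × 0.88 = 0.26426
Marginal likelihood of the evidence = 0.30068.
P(vehicle 3 | evidence) = 0.26426 / 0.30068 ≈ 0.879.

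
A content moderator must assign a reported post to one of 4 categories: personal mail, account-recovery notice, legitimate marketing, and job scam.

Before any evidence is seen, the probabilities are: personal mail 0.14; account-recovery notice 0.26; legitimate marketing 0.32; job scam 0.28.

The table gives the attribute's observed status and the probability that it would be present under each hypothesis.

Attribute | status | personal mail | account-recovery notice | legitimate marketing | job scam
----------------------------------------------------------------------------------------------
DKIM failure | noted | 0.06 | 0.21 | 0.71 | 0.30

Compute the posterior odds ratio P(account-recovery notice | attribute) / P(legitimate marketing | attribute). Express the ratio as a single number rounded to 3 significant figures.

Unnormalized posterior weight (prior times the attribute likelihood) for each of the two hypotheses:
  account-recovery notice: 0.26 × 0.21 = 0.0546
  legitimate marketing: 0.32 × 0.71 = 0.2272
Posterior odds = 0.0546 / 0.2272 ≈ 0.240.

0.240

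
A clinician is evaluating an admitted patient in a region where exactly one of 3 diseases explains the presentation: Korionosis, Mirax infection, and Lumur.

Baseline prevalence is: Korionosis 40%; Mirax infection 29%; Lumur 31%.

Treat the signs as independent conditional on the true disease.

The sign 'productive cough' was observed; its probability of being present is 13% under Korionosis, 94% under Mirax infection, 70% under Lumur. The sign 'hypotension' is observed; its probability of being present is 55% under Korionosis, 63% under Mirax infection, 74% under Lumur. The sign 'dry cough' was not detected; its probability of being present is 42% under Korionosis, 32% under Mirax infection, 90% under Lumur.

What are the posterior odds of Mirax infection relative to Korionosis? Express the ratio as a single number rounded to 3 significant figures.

7.04

The normalizing constant cancels in an odds ratio, so compute prior × likelihood for the two hypotheses only (using 1 − P(present | H) for each absent sign):
  Mirax infection: 0.29 × 0.94 × 0.63 × (1 − 0.32) = 0.11678
  Korionosis: 0.40 × 0.13 × 0.55 × (1 − 0.42) = 0.016588
Posterior odds = 0.11678 / 0.016588 ≈ 7.04.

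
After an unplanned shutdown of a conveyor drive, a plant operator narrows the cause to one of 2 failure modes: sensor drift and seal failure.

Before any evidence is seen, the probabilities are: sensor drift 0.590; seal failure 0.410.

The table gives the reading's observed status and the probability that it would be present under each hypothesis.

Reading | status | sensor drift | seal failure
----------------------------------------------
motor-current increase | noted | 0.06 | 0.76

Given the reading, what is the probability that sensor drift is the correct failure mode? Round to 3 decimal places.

0.102

By Bayes' rule, the unnormalized weight for each hypothesis is prior × likelihood:
  sensor drift: 0.590 × 0.06 = 0.0354
  seal failure: 0.410 × 0.76 = 0.3116
The unnormalized weights sum to 0.347.
P(sensor drift | evidence) = 0.0354 / 0.347 ≈ 0.102.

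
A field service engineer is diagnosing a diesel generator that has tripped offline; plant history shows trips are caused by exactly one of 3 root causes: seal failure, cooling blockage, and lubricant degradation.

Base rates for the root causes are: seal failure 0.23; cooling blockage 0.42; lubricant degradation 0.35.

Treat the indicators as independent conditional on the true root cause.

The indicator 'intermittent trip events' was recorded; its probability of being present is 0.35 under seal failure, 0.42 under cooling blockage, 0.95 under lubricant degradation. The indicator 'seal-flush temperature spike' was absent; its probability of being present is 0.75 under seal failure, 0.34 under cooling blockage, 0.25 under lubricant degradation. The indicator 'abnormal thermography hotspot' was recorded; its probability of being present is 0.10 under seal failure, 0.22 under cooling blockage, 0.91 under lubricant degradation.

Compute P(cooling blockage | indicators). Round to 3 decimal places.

By Bayes' rule with conditional independence, the unnormalized weight for each hypothesis is prior × ∏ likelihoods (using 1 − P(present | H) for each absent indicator):
  seal failure: 0.23 × 0.35 × (1 − 0.75) × 0.10 = 0.0020125
  cooling blockage: 0.42 × 0.42 × (1 − 0.34) × 0.22 = 0.025613
  lubricant degradation: 0.35 × 0.95 × (1 − 0.25) × 0.91 = 0.22693
The unnormalized weights sum to 0.25456.
P(cooling blockage | evidence) = 0.025613 / 0.25456 ≈ 0.101.

0.101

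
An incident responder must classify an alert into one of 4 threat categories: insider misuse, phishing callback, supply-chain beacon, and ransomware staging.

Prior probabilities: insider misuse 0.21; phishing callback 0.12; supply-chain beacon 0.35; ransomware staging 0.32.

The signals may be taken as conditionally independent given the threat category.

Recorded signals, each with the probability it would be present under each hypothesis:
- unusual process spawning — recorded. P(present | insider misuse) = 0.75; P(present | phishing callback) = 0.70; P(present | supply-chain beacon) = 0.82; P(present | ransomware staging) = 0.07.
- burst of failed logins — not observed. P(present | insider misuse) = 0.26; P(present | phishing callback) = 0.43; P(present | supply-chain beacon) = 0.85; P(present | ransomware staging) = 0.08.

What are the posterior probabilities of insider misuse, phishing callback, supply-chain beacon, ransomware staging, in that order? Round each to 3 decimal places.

For each hypothesis, the unnormalized posterior weight is prior × product of the signal likelihoods (using 1 − P(present | H) for each absent signal):
  insider misuse: 0.21 × 0.75 × (1 − 0.26) = 0.11655
  phishing callback: 0.12 × 0.70 × (1 − 0.43) = 0.04788
  supply-chain beacon: 0.35 × 0.82 × (1 − 0.85) = 0.04305
  ransomware staging: 0.32 × 0.07 × (1 − 0.08) = 0.020608
Marginal likelihood of the evidence = 0.22809.
P(insider misuse | evidence) = 0.11655 / 0.22809 ≈ 0.511
P(phishing callback | evidence) = 0.04788 / 0.22809 ≈ 0.210
P(supply-chain beacon | evidence) = 0.04305 / 0.22809 ≈ 0.189
P(ransomware staging | evidence) = 0.020608 / 0.22809 ≈ 0.090

0.511, 0.210, 0.189, 0.090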